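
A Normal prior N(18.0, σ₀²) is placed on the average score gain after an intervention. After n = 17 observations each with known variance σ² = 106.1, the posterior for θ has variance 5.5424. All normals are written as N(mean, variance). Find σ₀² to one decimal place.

σ₀² = 49.5

Posterior precision equals prior precision plus data precision: 1/σ_n² = 1/σ₀² + n/σ².
So 1/σ₀² = 1/5.5424 − 17/106.1 = 0.180427 − 0.160226 = 0.020201.
Hence σ₀² = 1/0.020201 ≈ 49.5.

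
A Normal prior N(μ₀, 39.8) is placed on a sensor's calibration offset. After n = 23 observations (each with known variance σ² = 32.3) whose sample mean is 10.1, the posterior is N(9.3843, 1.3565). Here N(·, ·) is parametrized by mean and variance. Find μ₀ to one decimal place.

μ₀ = -10.9

The posterior mean is a precision-weighted average: μ_n = (τ₀μ₀ + τ_data·x̄)/(τ₀+τ_data), with τ₀=1/σ₀² and τ_data=n/σ².
Here τ₀ = 1/39.8 = 0.025126 and τ_data = 23/32.3 = 0.712074, so τ_n = 0.737200.
Rearranging for μ₀: μ₀ = (μ_n·τ_n − τ_data·x̄)/τ₀ = (9.3843·0.737200 − 0.712074·10.1) / 0.025126 = -0.273841/0.025126 ≈ -10.9.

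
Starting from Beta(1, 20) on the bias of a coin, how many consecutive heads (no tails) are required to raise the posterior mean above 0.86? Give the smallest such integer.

After k heads and 0 tails the posterior is Beta(1+k, 20), with mean (1+k)/(1+20+k).
Set (1+k)/(21+k) > 0.86 and solve: k > (0.86·21 − 1)/(1 − 0.86) = 121.857.
The smallest integer exceeding 121.857 is 122.

k = 122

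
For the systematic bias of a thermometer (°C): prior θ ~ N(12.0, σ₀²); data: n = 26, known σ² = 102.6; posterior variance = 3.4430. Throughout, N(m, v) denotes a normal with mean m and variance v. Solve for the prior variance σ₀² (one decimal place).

Posterior precision equals prior precision plus data precision: 1/σ_n² = 1/σ₀² + n/σ².
So 1/σ₀² = 1/3.4430 − 26/102.6 = 0.290444 − 0.253411 = 0.037033.
Hence σ₀² = 1/0.037033 ≈ 27.0.

σ₀² = 27.0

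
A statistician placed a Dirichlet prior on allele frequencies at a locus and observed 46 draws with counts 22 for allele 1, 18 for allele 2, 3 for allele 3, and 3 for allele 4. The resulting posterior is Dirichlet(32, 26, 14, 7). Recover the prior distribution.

For a Dirichlet(α) prior with multinomial counts c, the posterior is Dirichlet(α + c) componentwise.
Subtract each count from the matching posterior parameter: 32−22=10, 26−18=8, 14−3=11, 7−3=4.

Dirichlet(10, 8, 11, 4)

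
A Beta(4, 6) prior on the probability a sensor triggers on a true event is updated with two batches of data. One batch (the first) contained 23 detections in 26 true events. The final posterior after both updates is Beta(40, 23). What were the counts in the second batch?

13 detections and 14 misses

Sequential conjugate updates are equivalent to a single update on the pooled data, so total successes = posterior α − prior α and total failures = posterior β − prior β.
Total across both batches: 40−4=36 detections, 23−6=17 misses.
Subtract the first batch: 36−23=13 detections and 17−3=14 misses.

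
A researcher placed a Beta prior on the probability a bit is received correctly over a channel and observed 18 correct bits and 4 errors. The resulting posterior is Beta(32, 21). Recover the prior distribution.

Beta(14, 17)

A Beta(a, b) prior with s successes and f failures in binomial data gives a Beta(a+s, b+f) posterior.
Subtract the data counts: 32−18=14, 21−4=17.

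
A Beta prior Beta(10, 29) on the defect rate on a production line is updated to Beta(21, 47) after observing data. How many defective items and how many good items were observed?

11 defective items and 18 good items

Under Beta–binomial conjugacy the posterior parameters are (α+s, β+f).
So s = 21 − 10 = 11 and f = 47 − 29 = 18.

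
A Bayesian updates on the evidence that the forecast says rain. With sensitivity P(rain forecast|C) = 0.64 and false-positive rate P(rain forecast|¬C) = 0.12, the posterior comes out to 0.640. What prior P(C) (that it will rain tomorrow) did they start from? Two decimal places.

Bayes' rule in odds form gives O(C|E) = O(C)·[P(E|C)/P(E|¬C)], hence O(C) = O(C|E)/LR.
Posterior odds = 0.640/(1−0.640) = 1.7778. LR = 0.64/0.12 = 5.3333.
Prior odds = 1.7778/5.3333 = 0.3333, so P(C) = 0.3333/(1+0.3333) ≈ 0.25.

P(C) = 0.25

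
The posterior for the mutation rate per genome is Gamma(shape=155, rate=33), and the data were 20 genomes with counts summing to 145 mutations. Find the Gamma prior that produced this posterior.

Gamma–Poisson conjugacy: posterior shape = α + Σxᵢ, posterior rate = β + n.
So α = 155 − 145 = 10 and β = 33 − 20 = 13.

Gamma(shape=10, rate=13)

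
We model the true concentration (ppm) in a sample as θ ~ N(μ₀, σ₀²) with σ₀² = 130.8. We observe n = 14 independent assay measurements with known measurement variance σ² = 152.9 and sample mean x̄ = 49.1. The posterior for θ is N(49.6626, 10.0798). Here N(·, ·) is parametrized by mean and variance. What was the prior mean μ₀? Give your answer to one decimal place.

μ₀ = 56.4

The posterior mean is a precision-weighted average: μ_n = (τ₀μ₀ + τ_data·x̄)/(τ₀+τ_data), with τ₀=1/σ₀² and τ_data=n/σ².
Here τ₀ = 1/130.8 = 0.007645 and τ_data = 14/152.9 = 0.091563, so τ_n = 0.099208.
Rearranging for μ₀: μ₀ = (μ_n·τ_n − τ_data·x̄)/τ₀ = (49.6626·0.099208 − 0.091563·49.1) / 0.007645 = 0.431184/0.007645 ≈ 56.4.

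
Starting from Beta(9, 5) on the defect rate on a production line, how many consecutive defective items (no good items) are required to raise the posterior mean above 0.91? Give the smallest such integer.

k = 42

After k defective items and 0 good items the posterior is Beta(9+k, 5), with mean (9+k)/(9+5+k).
Set (9+k)/(14+k) > 0.91 and solve: k > (0.91·14 − 9)/(1 − 0.91) = 41.556.
The smallest integer exceeding 41.556 is 42.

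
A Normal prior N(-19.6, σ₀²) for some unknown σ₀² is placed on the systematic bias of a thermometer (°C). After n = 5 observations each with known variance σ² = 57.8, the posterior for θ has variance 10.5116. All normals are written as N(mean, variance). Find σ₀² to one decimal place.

Posterior precision equals prior precision plus data precision: 1/σ_n² = 1/σ₀² + n/σ².
So 1/σ₀² = 1/10.5116 − 5/57.8 = 0.095133 − 0.086505 = 0.008628.
Hence σ₀² = 1/0.008628 ≈ 115.9.

σ₀² = 115.9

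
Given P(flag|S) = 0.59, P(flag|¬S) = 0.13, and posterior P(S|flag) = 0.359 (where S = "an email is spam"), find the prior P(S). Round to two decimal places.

P(S) = 0.11

In odds form, posterior odds = prior odds × likelihood ratio, so prior odds = posterior odds ÷ LR.
Posterior odds = 0.359/(1−0.359) = 0.5601. LR = 0.59/0.13 = 4.5385.
Prior odds = 0.5601/4.5385 = 0.1234, so P(S) = 0.1234/(1+0.1234) ≈ 0.11.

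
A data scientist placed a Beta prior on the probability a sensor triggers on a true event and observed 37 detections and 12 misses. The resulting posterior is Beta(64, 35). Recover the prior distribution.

Under Beta–binomial conjugacy the posterior parameters are (a+s, b+f).
Subtract the data counts: 64−37=27, 35−12=23.

Beta(27, 23)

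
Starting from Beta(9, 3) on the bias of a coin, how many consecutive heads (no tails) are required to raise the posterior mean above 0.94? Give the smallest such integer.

After k heads and 0 tails the posterior is Beta(9+k, 3), with mean (9+k)/(9+3+k).
Set (9+k)/(12+k) > 0.94 and solve: k > (0.94·12 − 9)/(1 − 0.94) = 38.000.
The smallest integer exceeding 38.000 is 39.

k = 39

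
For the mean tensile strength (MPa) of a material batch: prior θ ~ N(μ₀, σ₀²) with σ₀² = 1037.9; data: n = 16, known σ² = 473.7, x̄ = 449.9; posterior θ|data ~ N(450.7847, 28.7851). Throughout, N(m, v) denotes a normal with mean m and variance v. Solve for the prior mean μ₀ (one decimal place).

With known observation variance, the Normal–Normal posterior has precision τ_n = τ₀ + n/σ² and mean μ_n = (τ₀μ₀ + (n/σ²)x̄)/τ_n.
Here τ₀ = 1/1037.9 = 0.000963 and τ_data = 16/473.7 = 0.033777, so τ_n = 0.034740.
Rearranging for μ₀: μ₀ = (μ_n·τ_n − τ_data·x̄)/τ₀ = (450.7847·0.034740 − 0.033777·449.9) / 0.000963 = 0.463988/0.000963 ≈ 481.8.

μ₀ = 481.8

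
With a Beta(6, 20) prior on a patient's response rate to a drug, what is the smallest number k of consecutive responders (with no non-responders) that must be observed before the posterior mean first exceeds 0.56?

After k responders and 0 non-responders the posterior is Beta(6+k, 20), with mean (6+k)/(6+20+k).
Set (6+k)/(26+k) > 0.56 and solve: k > (0.56·26 − 6)/(1 − 0.56) = 19.455.
The smallest integer exceeding 19.455 is 20.

k = 20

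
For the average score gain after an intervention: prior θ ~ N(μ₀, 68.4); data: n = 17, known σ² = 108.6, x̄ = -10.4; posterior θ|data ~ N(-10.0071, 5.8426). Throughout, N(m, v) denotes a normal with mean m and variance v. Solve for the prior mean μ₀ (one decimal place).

With known observation variance, the Normal–Normal posterior has precision τ_n = τ₀ + n/σ² and mean μ_n = (τ₀μ₀ + (n/σ²)x̄)/τ_n.
Here τ₀ = 1/68.4 = 0.014620 and τ_data = 17/108.6 = 0.156538, so τ_n = 0.171158.
Rearranging for μ₀: μ₀ = (μ_n·τ_n − τ_data·x̄)/τ₀ = (-10.0071·0.171158 − 0.156538·-10.4) / 0.014620 = -0.084800/0.014620 ≈ -5.8.

μ₀ = -5.8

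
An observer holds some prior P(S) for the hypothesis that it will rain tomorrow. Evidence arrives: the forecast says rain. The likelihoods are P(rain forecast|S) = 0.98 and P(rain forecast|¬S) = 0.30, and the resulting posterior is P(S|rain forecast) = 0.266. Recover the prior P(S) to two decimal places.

P(S) = 0.10

In odds form, posterior odds = prior odds × likelihood ratio, so prior odds = posterior odds ÷ LR.
Posterior odds = 0.266/(1−0.266) = 0.3624. LR = 0.98/0.30 = 3.2667.
Prior odds = 0.3624/3.2667 = 0.1109, so P(S) = 0.1109/(1+0.1109) ≈ 0.10.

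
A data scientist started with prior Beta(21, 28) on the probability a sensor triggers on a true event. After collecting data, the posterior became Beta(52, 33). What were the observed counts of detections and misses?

31 detections and 5 misses

A Beta(α, β) prior with s successes and f failures in binomial data gives a Beta(α+s, β+f) posterior.
Match parameters: s=52−21=31, f=33−28=5.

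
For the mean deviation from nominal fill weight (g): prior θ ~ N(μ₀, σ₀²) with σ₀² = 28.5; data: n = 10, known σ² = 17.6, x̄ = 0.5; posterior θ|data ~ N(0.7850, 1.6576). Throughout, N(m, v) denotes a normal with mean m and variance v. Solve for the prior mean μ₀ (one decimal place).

μ₀ = 5.4

The posterior mean is a precision-weighted average: μ_n = (τ₀μ₀ + τ_data·x̄)/(τ₀+τ_data), with τ₀=1/σ₀² and τ_data=n/σ².
Here τ₀ = 1/28.5 = 0.035088 and τ_data = 10/17.6 = 0.568182, so τ_n = 0.603270.
Rearranging for μ₀: μ₀ = (μ_n·τ_n − τ_data·x̄)/τ₀ = (0.7850·0.603270 − 0.568182·0.5) / 0.035088 = 0.189476/0.035088 ≈ 5.4.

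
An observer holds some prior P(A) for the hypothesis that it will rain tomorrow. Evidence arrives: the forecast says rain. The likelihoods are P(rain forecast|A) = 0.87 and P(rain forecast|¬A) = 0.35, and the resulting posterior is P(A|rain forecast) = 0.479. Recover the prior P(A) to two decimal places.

In odds form, posterior odds = prior odds × likelihood ratio, so prior odds = posterior odds ÷ LR.
Posterior odds = 0.479/(1−0.479) = 0.9194. LR = 0.87/0.35 = 2.4857.
Prior odds = 0.9194/2.4857 = 0.3699, so P(A) = 0.3699/(1+0.3699) ≈ 0.27.

P(A) = 0.27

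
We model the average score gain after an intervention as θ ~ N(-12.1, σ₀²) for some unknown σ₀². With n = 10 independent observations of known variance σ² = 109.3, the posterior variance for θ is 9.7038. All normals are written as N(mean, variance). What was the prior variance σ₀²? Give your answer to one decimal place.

σ₀² = 86.5

Posterior precision equals prior precision plus data precision: 1/σ_n² = 1/σ₀² + n/σ².
So 1/σ₀² = 1/9.7038 − 10/109.3 = 0.103052 − 0.091491 = 0.011561.
Hence σ₀² = 1/0.011561 ≈ 86.5.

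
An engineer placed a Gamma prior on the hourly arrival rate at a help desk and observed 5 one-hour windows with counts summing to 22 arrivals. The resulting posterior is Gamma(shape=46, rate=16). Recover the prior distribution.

Gamma(shape=24, rate=11)

A Gamma(α, β) prior (rate parametrization) on a Poisson rate with n observations summing to S gives posterior Gamma(α+S, β+n).
So α = 46 − 22 = 24 and β = 16 − 5 = 11.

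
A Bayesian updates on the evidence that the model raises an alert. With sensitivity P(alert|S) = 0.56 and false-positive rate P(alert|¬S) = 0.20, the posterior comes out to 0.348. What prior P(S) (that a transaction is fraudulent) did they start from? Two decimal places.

Bayes' rule in odds form gives O(S|E) = O(S)·[P(E|S)/P(E|¬S)], hence O(S) = O(S|E)/LR.
Posterior odds = 0.348/(1−0.348) = 0.5337. LR = 0.56/0.20 = 2.8000.
Prior odds = 0.5337/2.8000 = 0.1906, so P(S) = 0.1906/(1+0.1906) ≈ 0.16.

P(S) = 0.16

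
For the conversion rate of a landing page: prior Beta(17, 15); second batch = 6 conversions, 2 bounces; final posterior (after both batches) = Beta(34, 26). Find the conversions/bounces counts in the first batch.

11 conversions and 9 bounces

Because Beta–binomial updating is additive in the counts, the combined data contributed (α_post−α_prior, β_post−β_prior) successes and failures.
Total across both batches: 34−17=17 conversions, 26−15=11 bounces.
Subtract the second batch: 17−6=11 conversions and 11−2=9 bounces.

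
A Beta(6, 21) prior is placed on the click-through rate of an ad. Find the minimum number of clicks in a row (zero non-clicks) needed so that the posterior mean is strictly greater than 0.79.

k = 74

After k clicks and 0 non-clicks the posterior is Beta(6+k, 21), with mean (6+k)/(6+21+k).
Set (6+k)/(27+k) > 0.79 and solve: k > (0.79·27 − 6)/(1 − 0.79) = 73.000.
The smallest integer exceeding 73.000 is 74, and checking k=74: (80)/(101) = 0.7921 > 0.79.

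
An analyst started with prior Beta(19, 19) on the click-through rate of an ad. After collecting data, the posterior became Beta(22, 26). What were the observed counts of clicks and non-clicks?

Beta is conjugate to the binomial likelihood: posterior = Beta(α+s, β+f).
Match parameters: s=22−19=3, f=26−19=7.

3 clicks and 7 non-clicks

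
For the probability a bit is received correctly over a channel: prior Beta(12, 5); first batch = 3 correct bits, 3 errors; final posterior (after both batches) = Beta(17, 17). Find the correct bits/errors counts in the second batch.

2 correct bits and 9 errors

Sequential conjugate updates are equivalent to a single update on the pooled data, so total successes = posterior α − prior α and total failures = posterior β − prior β.
Total across both batches: 17−12=5 correct bits, 17−5=12 errors.
Subtract the first batch: 5−3=2 correct bits and 12−3=9 errors.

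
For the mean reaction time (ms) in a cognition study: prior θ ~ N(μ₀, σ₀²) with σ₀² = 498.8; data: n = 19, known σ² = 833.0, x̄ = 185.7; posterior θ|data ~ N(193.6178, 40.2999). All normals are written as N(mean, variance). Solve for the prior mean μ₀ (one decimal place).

With known observation variance, the Normal–Normal posterior has precision τ_n = τ₀ + n/σ² and mean μ_n = (τ₀μ₀ + (n/σ²)x̄)/τ_n.
Here τ₀ = 1/498.8 = 0.002005 and τ_data = 19/833.0 = 0.022809, so τ_n = 0.024814.
Rearranging for μ₀: μ₀ = (μ_n·τ_n − τ_data·x̄)/τ₀ = (193.6178·0.024814 − 0.022809·185.7) / 0.002005 = 0.568801/0.002005 ≈ 283.7.

μ₀ = 283.7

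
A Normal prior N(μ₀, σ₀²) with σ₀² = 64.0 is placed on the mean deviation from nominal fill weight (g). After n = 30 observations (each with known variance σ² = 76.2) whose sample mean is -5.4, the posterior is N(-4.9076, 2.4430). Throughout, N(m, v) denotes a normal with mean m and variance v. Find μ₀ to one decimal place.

μ₀ = 7.5

With known observation variance, the Normal–Normal posterior has precision τ_n = τ₀ + n/σ² and mean μ_n = (τ₀μ₀ + (n/σ²)x̄)/τ_n.
Here τ₀ = 1/64.0 = 0.015625 and τ_data = 30/76.2 = 0.393701, so τ_n = 0.409326.
Rearranging for μ₀: μ₀ = (μ_n·τ_n − τ_data·x̄)/τ₀ = (-4.9076·0.409326 − 0.393701·-5.4) / 0.015625 = 0.117177/0.015625 ≈ 7.5.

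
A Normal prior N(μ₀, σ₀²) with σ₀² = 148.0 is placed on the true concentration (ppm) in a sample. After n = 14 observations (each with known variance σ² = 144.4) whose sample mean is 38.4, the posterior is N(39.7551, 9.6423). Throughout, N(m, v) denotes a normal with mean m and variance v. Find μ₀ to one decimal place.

μ₀ = 59.2

The posterior mean is a precision-weighted average: μ_n = (τ₀μ₀ + τ_data·x̄)/(τ₀+τ_data), with τ₀=1/σ₀² and τ_data=n/σ².
Here τ₀ = 1/148.0 = 0.006757 and τ_data = 14/144.4 = 0.096953, so τ_n = 0.103710.
Rearranging for μ₀: μ₀ = (μ_n·τ_n − τ_data·x̄)/τ₀ = (39.7551·0.103710 − 0.096953·38.4) / 0.006757 = 0.400006/0.006757 ≈ 59.2.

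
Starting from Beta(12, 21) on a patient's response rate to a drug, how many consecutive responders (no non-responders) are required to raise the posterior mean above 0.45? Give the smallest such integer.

After k responders and 0 non-responders the posterior is Beta(12+k, 21), with mean (12+k)/(12+21+k).
Set (12+k)/(33+k) > 0.45 and solve: k > (0.45·33 − 12)/(1 − 0.45) = 5.182.
The smallest integer exceeding 5.182 is 6, and checking k=6: (18)/(39) = 0.4615 > 0.45.

k = 6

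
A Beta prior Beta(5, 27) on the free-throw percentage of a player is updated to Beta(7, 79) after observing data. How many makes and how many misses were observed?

A Beta(α, β) prior with s successes and f failures in binomial data gives a Beta(α+s, β+f) posterior.
So s = 7 − 5 = 2 and f = 79 − 27 = 52.

2 makes and 52 misses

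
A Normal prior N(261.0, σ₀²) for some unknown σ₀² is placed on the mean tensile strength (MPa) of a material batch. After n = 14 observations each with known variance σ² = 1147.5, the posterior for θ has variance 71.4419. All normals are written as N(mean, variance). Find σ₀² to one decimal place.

Posterior precision equals prior precision plus data precision: 1/σ_n² = 1/σ₀² + n/σ².
So 1/σ₀² = 1/71.4419 − 14/1147.5 = 0.013997 − 0.012200 = 0.001797.
Hence σ₀² = 1/0.001797 ≈ 556.5.

σ₀² = 556.5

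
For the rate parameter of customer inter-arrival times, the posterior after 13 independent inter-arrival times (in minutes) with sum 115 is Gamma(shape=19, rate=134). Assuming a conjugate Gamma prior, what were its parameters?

Gamma(shape=6, rate=19)

For an exponential likelihood with a Gamma(α, β) prior on the rate, n observations with total T give posterior Gamma(α+n, β+T).
So α = 19 − 13 = 6 and β = 134 − 115 = 19.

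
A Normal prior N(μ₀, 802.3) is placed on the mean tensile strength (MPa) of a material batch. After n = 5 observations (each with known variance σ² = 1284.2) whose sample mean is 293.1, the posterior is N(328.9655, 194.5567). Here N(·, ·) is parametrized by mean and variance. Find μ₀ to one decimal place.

The posterior mean is a precision-weighted average: μ_n = (τ₀μ₀ + τ_data·x̄)/(τ₀+τ_data), with τ₀=1/σ₀² and τ_data=n/σ².
Here τ₀ = 1/802.3 = 0.001246 and τ_data = 5/1284.2 = 0.003893, so τ_n = 0.005139.
Rearranging for μ₀: μ₀ = (μ_n·τ_n − τ_data·x̄)/τ₀ = (328.9655·0.005139 − 0.003893·293.1) / 0.001246 = 0.549515/0.001246 ≈ 441.0.

μ₀ = 441.0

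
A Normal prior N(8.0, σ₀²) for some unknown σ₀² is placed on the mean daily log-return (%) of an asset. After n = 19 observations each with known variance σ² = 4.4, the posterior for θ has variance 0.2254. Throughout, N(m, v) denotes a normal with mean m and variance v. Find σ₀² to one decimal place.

σ₀² = 8.4

Posterior precision equals prior precision plus data precision: 1/σ_n² = 1/σ₀² + n/σ².
So 1/σ₀² = 1/0.2254 − 19/4.4 = 4.436557 − 4.318182 = 0.118375.
Hence σ₀² = 1/0.118375 ≈ 8.4.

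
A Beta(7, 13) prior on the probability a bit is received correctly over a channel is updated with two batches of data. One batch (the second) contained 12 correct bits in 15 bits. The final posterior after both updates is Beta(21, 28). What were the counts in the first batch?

Sequential conjugate updates are equivalent to a single update on the pooled data, so total successes = posterior α − prior α and total failures = posterior β − prior β.
Total across both batches: 21−7=14 correct bits, 28−13=15 errors.
Subtract the second batch: 14−12=2 correct bits and 15−3=12 errors.

2 correct bits and 12 errors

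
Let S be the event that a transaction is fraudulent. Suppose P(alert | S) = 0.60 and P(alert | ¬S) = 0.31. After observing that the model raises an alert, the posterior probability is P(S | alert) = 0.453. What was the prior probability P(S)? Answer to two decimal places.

In odds form, posterior odds = prior odds × likelihood ratio, so prior odds = posterior odds ÷ LR.
Posterior odds = 0.453/(1−0.453) = 0.8282. LR = 0.60/0.31 = 1.9355.
Prior odds = 0.8282/1.9355 = 0.4279, so P(S) = 0.4279/(1+0.4279) ≈ 0.30.

P(S) = 0.30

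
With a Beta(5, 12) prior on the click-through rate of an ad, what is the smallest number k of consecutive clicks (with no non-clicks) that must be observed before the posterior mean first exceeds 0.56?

After k clicks and 0 non-clicks the posterior is Beta(5+k, 12), with mean (5+k)/(5+12+k).
Set (5+k)/(17+k) > 0.56 and solve: k > (0.56·17 − 5)/(1 − 0.56) = 10.273.
The smallest integer exceeding 10.273 is 11, and checking k=11: (16)/(28) = 0.5714 > 0.56.

k = 11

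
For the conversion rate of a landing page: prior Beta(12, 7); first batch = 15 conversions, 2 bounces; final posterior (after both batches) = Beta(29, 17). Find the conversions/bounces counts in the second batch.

Because Beta–binomial updating is additive in the counts, the combined data contributed (α_post−α_prior, β_post−β_prior) successes and failures.
Total across both batches: 29−12=17 conversions, 17−7=10 bounces.
Subtract the first batch: 17−15=2 conversions and 10−2=8 bounces.

2 conversions and 8 bounces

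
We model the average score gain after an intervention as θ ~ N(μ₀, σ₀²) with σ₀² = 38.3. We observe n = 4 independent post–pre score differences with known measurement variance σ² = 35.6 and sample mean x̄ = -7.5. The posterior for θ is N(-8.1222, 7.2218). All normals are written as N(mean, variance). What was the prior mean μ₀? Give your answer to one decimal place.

With known observation variance, the Normal–Normal posterior has precision τ_n = τ₀ + n/σ² and mean μ_n = (τ₀μ₀ + (n/σ²)x̄)/τ_n.
Here τ₀ = 1/38.3 = 0.026110 and τ_data = 4/35.6 = 0.112360, so τ_n = 0.138470.
Rearranging for μ₀: μ₀ = (μ_n·τ_n − τ_data·x̄)/τ₀ = (-8.1222·0.138470 − 0.112360·-7.5) / 0.026110 = -0.281981/0.026110 ≈ -10.8.

μ₀ = -10.8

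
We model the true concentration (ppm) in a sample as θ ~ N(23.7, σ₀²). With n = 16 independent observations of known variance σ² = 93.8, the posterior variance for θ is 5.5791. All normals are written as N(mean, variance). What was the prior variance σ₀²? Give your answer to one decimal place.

σ₀² = 115.4

For the Normal–Normal model with known σ², precisions add: τ_n = τ₀ + n/σ².
So 1/σ₀² = 1/5.5791 − 16/93.8 = 0.179240 − 0.170576 = 0.008664.
Hence σ₀² = 1/0.008664 ≈ 115.4.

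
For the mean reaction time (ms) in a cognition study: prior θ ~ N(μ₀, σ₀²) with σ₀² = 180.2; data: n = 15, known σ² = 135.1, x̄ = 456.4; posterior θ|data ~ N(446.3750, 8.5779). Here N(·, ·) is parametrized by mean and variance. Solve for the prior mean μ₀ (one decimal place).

With known observation variance, the Normal–Normal posterior has precision τ_n = τ₀ + n/σ² and mean μ_n = (τ₀μ₀ + (n/σ²)x̄)/τ_n.
Here τ₀ = 1/180.2 = 0.005549 and τ_data = 15/135.1 = 0.111029, so τ_n = 0.116578.
Rearranging for μ₀: μ₀ = (μ_n·τ_n − τ_data·x̄)/τ₀ = (446.3750·0.116578 − 0.111029·456.4) / 0.005549 = 1.363869/0.005549 ≈ 245.8.

μ₀ = 245.8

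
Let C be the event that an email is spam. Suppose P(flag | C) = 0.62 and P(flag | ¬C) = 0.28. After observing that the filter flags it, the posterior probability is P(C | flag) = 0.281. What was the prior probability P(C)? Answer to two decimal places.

In odds form, posterior odds = prior odds × likelihood ratio, so prior odds = posterior odds ÷ LR.
Posterior odds = 0.281/(1−0.281) = 0.3908. LR = 0.62/0.28 = 2.2143.
Prior odds = 0.3908/2.2143 = 0.1765, so P(C) = 0.1765/(1+0.1765) ≈ 0.15.

P(C) = 0.15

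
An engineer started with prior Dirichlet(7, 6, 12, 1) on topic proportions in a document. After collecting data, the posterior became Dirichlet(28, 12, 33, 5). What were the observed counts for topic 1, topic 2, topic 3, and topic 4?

For a Dirichlet(α) prior with multinomial counts c, the posterior is Dirichlet(α + c) componentwise.
Counts are posterior − prior componentwise: 28−7=21, 12−6=6, 33−12=21, 5−1=4.

counts (21, 6, 21, 4)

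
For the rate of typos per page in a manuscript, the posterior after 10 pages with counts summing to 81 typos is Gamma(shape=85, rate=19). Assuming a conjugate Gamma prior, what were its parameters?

Gamma–Poisson conjugacy: posterior shape = α + Σxᵢ, posterior rate = β + n.
So α = 85 − 81 = 4 and β = 19 − 10 = 9.

Gamma(shape=4, rate=9)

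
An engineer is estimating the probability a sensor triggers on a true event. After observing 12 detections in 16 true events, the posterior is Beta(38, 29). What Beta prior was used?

A Beta(α, β) prior with s successes and f failures in binomial data gives a Beta(α+s, β+f) posterior.
So α = 38 − 12 = 26 and β = 29 − 4 = 25.

Beta(26, 25)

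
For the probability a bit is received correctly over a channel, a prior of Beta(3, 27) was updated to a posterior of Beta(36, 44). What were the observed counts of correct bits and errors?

33 correct bits and 17 errors

Beta is conjugate to the binomial likelihood: posterior = Beta(a+s, b+f).
So s = 36 − 3 = 33 and f = 44 − 27 = 17.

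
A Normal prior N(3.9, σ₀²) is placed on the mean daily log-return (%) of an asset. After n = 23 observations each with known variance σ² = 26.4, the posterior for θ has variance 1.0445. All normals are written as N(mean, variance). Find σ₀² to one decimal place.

σ₀² = 11.6

For the Normal–Normal model with known σ², precisions add: τ_n = τ₀ + n/σ².
So 1/σ₀² = 1/1.0445 − 23/26.4 = 0.957396 − 0.871212 = 0.086184.
Hence σ₀² = 1/0.086184 ≈ 11.6.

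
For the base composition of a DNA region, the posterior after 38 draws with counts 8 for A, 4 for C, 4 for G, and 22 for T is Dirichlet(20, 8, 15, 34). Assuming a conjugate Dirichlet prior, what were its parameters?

Dirichlet(12, 4, 11, 12)

For a Dirichlet(α) prior with multinomial counts c, the posterior is Dirichlet(α + c) componentwise.
Subtract each count from the matching posterior parameter: 20−8=12, 8−4=4, 15−4=11, 34−22=12.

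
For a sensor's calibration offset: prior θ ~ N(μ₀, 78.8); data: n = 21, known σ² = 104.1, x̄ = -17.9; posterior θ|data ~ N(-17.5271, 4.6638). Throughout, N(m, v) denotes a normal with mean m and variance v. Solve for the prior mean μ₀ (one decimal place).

μ₀ = -11.6

With known observation variance, the Normal–Normal posterior has precision τ_n = τ₀ + n/σ² and mean μ_n = (τ₀μ₀ + (n/σ²)x̄)/τ_n.
Here τ₀ = 1/78.8 = 0.012690 and τ_data = 21/104.1 = 0.201729, so τ_n = 0.214419.
Rearranging for μ₀: μ₀ = (μ_n·τ_n − τ_data·x̄)/τ₀ = (-17.5271·0.214419 − 0.201729·-17.9) / 0.012690 = -0.147194/0.012690 ≈ -11.6.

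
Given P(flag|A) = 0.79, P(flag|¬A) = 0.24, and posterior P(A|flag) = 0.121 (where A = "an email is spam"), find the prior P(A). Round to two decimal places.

In odds form, posterior odds = prior odds × likelihood ratio, so prior odds = posterior odds ÷ LR.
Posterior odds = 0.121/(1−0.121) = 0.1377. LR = 0.79/0.24 = 3.2917.
Prior odds = 0.1377/3.2917 = 0.0418, so P(A) = 0.0418/(1+0.0418) ≈ 0.04.

P(A) = 0.04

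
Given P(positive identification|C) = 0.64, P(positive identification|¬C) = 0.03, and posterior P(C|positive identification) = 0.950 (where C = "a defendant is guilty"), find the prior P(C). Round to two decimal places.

P(C) = 0.47

Bayes' rule in odds form gives O(C|E) = O(C)·[P(E|C)/P(E|¬C)], hence O(C) = O(C|E)/LR.
Posterior odds = 0.950/(1−0.950) = 19.0000. LR = 0.64/0.03 = 21.3333.
Prior odds = 19.0000/21.3333 = 0.8906, so P(C) = 0.8906/(1+0.8906) ≈ 0.47.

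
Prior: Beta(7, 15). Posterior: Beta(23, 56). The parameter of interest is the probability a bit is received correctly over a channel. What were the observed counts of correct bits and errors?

A Beta(α, β) prior with s successes and f failures in binomial data gives a Beta(α+s, β+f) posterior.
So s = 23 − 7 = 16 and f = 56 − 15 = 41.

16 correct bits and 41 errors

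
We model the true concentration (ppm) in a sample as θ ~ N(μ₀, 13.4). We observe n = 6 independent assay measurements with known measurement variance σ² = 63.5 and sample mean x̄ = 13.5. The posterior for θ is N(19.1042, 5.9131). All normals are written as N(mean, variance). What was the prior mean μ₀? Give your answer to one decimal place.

μ₀ = 26.2

The posterior mean is a precision-weighted average: μ_n = (τ₀μ₀ + τ_data·x̄)/(τ₀+τ_data), with τ₀=1/σ₀² and τ_data=n/σ².
Here τ₀ = 1/13.4 = 0.074627 and τ_data = 6/63.5 = 0.094488, so τ_n = 0.169115.
Rearranging for μ₀: μ₀ = (μ_n·τ_n − τ_data·x̄)/τ₀ = (19.1042·0.169115 − 0.094488·13.5) / 0.074627 = 1.955219/0.074627 ≈ 26.2.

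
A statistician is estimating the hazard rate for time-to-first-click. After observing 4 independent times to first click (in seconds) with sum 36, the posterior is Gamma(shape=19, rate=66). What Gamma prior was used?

For an exponential likelihood with a Gamma(α, β) prior on the rate, n observations with total T give posterior Gamma(α+n, β+T).
So α = 19 − 4 = 15 and β = 66 − 36 = 30.

Gamma(shape=15, rate=30)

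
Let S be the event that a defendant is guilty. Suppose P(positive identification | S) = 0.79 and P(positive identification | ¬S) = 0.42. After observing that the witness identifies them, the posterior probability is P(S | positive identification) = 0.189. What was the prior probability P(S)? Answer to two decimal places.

In odds form, posterior odds = prior odds × likelihood ratio, so prior odds = posterior odds ÷ LR.
Posterior odds = 0.189/(1−0.189) = 0.2330. LR = 0.79/0.42 = 1.8810.
Prior odds = 0.2330/1.8810 = 0.1239, so P(S) = 0.1239/(1+0.1239) ≈ 0.11.

P(S) = 0.11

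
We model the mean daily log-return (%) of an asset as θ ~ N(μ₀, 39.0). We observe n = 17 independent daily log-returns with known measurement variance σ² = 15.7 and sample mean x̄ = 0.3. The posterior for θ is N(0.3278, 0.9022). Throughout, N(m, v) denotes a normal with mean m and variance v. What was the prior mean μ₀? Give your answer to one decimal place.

The posterior mean is a precision-weighted average: μ_n = (τ₀μ₀ + τ_data·x̄)/(τ₀+τ_data), with τ₀=1/σ₀² and τ_data=n/σ².
Here τ₀ = 1/39.0 = 0.025641 and τ_data = 17/15.7 = 1.082803, so τ_n = 1.108444.
Rearranging for μ₀: μ₀ = (μ_n·τ_n − τ_data·x̄)/τ₀ = (0.3278·1.108444 − 1.082803·0.3) / 0.025641 = 0.038507/0.025641 ≈ 1.5.

μ₀ = 1.5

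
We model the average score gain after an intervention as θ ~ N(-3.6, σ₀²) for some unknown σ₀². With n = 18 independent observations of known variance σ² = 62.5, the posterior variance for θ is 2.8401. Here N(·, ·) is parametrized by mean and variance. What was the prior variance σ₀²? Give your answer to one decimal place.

Posterior precision equals prior precision plus data precision: 1/σ_n² = 1/σ₀² + n/σ².
So 1/σ₀² = 1/2.8401 − 18/62.5 = 0.352100 − 0.288000 = 0.064100.
Hence σ₀² = 1/0.064100 ≈ 15.6.

σ₀² = 15.6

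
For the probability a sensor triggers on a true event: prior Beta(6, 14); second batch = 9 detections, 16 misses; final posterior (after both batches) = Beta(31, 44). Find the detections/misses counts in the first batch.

16 detections and 14 misses

Sequential conjugate updates are equivalent to a single update on the pooled data, so total successes = posterior α − prior α and total failures = posterior β − prior β.
Total across both batches: 31−6=25 detections, 44−14=30 misses.
Subtract the second batch: 25−9=16 detections and 30−16=14 misses.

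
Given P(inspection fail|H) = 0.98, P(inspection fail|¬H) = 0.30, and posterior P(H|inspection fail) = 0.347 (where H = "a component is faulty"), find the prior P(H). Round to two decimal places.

P(H) = 0.14

Bayes' rule in odds form gives O(H|E) = O(H)·[P(E|H)/P(E|¬H)], hence O(H) = O(H|E)/LR.
Posterior odds = 0.347/(1−0.347) = 0.5314. LR = 0.98/0.30 = 3.2667.
Prior odds = 0.5314/3.2667 = 0.1627, so P(H) = 0.1627/(1+0.1627) ≈ 0.14.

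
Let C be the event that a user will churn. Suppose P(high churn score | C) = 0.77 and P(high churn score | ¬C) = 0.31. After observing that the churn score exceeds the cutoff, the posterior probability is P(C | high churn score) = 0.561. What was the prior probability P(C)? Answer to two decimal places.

P(C) = 0.34

Bayes' rule in odds form gives O(C|E) = O(C)·[P(E|C)/P(E|¬C)], hence O(C) = O(C|E)/LR.
Posterior odds = 0.561/(1−0.561) = 1.2779. LR = 0.77/0.31 = 2.4839.
Prior odds = 1.2779/2.4839 = 0.5145, so P(C) = 0.5145/(1+0.5145) ≈ 0.34.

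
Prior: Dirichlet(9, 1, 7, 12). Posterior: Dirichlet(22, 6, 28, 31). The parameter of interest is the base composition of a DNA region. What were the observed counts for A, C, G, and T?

counts (13, 5, 21, 19)

For a Dirichlet(α) prior with multinomial counts c, the posterior is Dirichlet(α + c) componentwise.
Counts are posterior − prior componentwise: 22−9=13, 6−1=5, 28−7=21, 31−12=19.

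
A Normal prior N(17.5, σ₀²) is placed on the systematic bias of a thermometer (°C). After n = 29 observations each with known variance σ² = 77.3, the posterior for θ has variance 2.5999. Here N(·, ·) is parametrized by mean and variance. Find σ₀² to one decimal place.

For the Normal–Normal model with known σ², precisions add: τ_n = τ₀ + n/σ².
So 1/σ₀² = 1/2.5999 − 29/77.3 = 0.384630 − 0.375162 = 0.009468.
Hence σ₀² = 1/0.009468 ≈ 105.6.

σ₀² = 105.6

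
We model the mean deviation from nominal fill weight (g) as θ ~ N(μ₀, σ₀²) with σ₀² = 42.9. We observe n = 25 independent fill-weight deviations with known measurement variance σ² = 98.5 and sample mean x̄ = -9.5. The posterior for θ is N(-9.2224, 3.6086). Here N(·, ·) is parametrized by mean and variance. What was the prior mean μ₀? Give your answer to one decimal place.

μ₀ = -6.2

With known observation variance, the Normal–Normal posterior has precision τ_n = τ₀ + n/σ² and mean μ_n = (τ₀μ₀ + (n/σ²)x̄)/τ_n.
Here τ₀ = 1/42.9 = 0.023310 and τ_data = 25/98.5 = 0.253807, so τ_n = 0.277117.
Rearranging for μ₀: μ₀ = (μ_n·τ_n − τ_data·x̄)/τ₀ = (-9.2224·0.277117 − 0.253807·-9.5) / 0.023310 = -0.144517/0.023310 ≈ -6.2.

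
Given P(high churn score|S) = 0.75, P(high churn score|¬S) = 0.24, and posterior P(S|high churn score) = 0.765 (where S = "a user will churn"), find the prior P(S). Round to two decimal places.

In odds form, posterior odds = prior odds × likelihood ratio, so prior odds = posterior odds ÷ LR.
Posterior odds = 0.765/(1−0.765) = 3.2553. LR = 0.75/0.24 = 3.1250.
Prior odds = 3.2553/3.1250 = 1.0417, so P(S) = 1.0417/(1+1.0417) ≈ 0.51.

P(S) = 0.51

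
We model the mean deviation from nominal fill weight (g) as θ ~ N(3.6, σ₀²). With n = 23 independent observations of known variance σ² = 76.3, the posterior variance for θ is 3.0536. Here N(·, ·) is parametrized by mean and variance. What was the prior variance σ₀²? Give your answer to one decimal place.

For the Normal–Normal model with known σ², precisions add: τ_n = τ₀ + n/σ².
So 1/σ₀² = 1/3.0536 − 23/76.3 = 0.327482 − 0.301442 = 0.026040.
Hence σ₀² = 1/0.026040 ≈ 38.4.

σ₀² = 38.4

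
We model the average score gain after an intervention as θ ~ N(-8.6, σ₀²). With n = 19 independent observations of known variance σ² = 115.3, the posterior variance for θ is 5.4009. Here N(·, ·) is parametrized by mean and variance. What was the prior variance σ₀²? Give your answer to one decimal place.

σ₀² = 49.1

Posterior precision equals prior precision plus data precision: 1/σ_n² = 1/σ₀² + n/σ².
So 1/σ₀² = 1/5.4009 − 19/115.3 = 0.185154 − 0.164788 = 0.020366.
Hence σ₀² = 1/0.020366 ≈ 49.1.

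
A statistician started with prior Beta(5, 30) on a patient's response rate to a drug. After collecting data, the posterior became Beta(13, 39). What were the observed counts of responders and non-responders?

A Beta(a, b) prior with s successes and f failures in binomial data gives a Beta(a+s, b+f) posterior.
Match parameters: s=13−5=8, f=39−30=9.

8 responders and 9 non-responders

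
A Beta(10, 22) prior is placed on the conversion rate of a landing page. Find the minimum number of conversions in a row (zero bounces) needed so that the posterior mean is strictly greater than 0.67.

After k conversions and 0 bounces the posterior is Beta(10+k, 22), with mean (10+k)/(10+22+k).
Set (10+k)/(32+k) > 0.67 and solve: k > (0.67·32 − 10)/(1 − 0.67) = 34.667.
The smallest integer exceeding 34.667 is 35, and checking k=35: (45)/(67) = 0.6716 > 0.67.

k = 35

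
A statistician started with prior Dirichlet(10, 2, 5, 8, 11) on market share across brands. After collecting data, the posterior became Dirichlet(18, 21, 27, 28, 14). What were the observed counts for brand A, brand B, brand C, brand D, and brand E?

counts (8, 19, 22, 20, 3)

For a Dirichlet(α) prior with multinomial counts c, the posterior is Dirichlet(α + c) componentwise.
Counts are posterior − prior componentwise: 18−10=8, 21−2=19, 27−5=22, 28−8=20, 14−11=3.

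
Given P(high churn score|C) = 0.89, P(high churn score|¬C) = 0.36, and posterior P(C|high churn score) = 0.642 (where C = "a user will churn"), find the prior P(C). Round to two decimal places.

Bayes' rule in odds form gives O(C|E) = O(C)·[P(E|C)/P(E|¬C)], hence O(C) = O(C|E)/LR.
Posterior odds = 0.642/(1−0.642) = 1.7933. LR = 0.89/0.36 = 2.4722.
Prior odds = 1.7933/2.4722 = 0.7254, so P(C) = 0.7254/(1+0.7254) ≈ 0.42.

P(C) = 0.42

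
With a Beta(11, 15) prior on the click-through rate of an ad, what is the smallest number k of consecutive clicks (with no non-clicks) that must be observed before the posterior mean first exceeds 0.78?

k = 43

After k clicks and 0 non-clicks the posterior is Beta(11+k, 15), with mean (11+k)/(11+15+k).
Set (11+k)/(26+k) > 0.78 and solve: k > (0.78·26 − 11)/(1 − 0.78) = 42.182.
The smallest integer exceeding 42.182 is 43.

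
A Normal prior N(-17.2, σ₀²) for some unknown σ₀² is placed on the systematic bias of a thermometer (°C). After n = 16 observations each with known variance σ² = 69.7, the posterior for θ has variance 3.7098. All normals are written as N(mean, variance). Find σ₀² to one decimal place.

For the Normal–Normal model with known σ², precisions add: τ_n = τ₀ + n/σ².
So 1/σ₀² = 1/3.7098 − 16/69.7 = 0.269556 − 0.229555 = 0.040001.
Hence σ₀² = 1/0.040001 ≈ 25.0.

σ₀² = 25.0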